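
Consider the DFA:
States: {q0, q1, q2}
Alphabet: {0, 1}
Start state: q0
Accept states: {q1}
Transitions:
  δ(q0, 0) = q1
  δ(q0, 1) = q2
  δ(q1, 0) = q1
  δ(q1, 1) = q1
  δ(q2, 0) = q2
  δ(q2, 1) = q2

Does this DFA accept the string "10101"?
Processing string "10101":
  q0 --1--> q2
  q2 --0--> q2
  q2 --1--> q2
  q2 --0--> q2
  q2 --1--> q2
Final state: q2
Accept states: {q1}
q2 is not an accept state, so the string is rejected.

Final answer: No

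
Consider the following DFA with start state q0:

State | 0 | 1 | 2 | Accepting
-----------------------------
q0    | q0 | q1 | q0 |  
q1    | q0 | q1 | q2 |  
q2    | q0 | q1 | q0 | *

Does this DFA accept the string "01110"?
Start in q0.
Read '0': q0 → q0
Read '1': q0 → q1
Read '1': q1 → q1
Read '1': q1 → q1
Read '0': q1 → q0
Final state q0 is not accepting, so the string is rejected.

Final answer: No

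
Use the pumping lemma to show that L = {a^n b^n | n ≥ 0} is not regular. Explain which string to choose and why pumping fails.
Language: L = {a^n b^n | n ≥ 0} (equal numbers of a's followed by b's)
Step 1: Assume for contradiction that L is regular, with pumping length p.
Step 2: Choose s = a^p b^p. Then s ∈ L (it has p a's followed by p b's) and |s| ≥ p.
Step 3: Consider any decomposition s = xyz with |xy| ≤ p and |y| > 0. Since |xy| ≤ p and the first p symbols of s are all a's, y = a^k for some k with 1 ≤ k ≤ p.
Step 4: Pumping up (i = 2): xy²z = a^(p+k) b^p, which has more a's than b's, so xy²z ∉ L.
This contradicts the pumping lemma, so L is not regular.

Final answer: Choose s = a^p b^p. Since |xy| ≤ p, y = a^k with k ≥ 1. Then xy²z = a^(p+k) b^p ∉ L.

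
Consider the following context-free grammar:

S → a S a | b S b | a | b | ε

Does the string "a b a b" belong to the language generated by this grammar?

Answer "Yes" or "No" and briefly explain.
Every production places the same symbol at both ends (or yields a single symbol / ε), so every derived string is a palindrome. a b a b reversed is b a b a ≠ a b a b, so it is not a palindrome and cannot be derived (already the first step fails: the string starts with a but ends with b, so neither S → a S a nor S → b S b fits).

Final answer: No - no valid derivation exists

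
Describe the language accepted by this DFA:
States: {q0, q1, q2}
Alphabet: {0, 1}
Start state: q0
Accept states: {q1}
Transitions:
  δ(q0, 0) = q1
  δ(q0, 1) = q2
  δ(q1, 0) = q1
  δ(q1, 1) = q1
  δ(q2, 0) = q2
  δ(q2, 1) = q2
Analyzing the DFA structure:
Start state: q0
Accept states: {q1}
Interpreting what each state remembers (checking against the transitions):
  q0: nothing has been read yet
  q1: the first symbol was 0
  q2: the first symbol was 1 (trap state)
  δ(q0, 0): in q0 (nothing has been read yet), after reading 0 we have: the first symbol was 0 → q1
  δ(q0, 1): in q0 (nothing has been read yet), after reading 1 we have: the first symbol was 1 (trap state) → q2
  δ(q1, 0): in q1 (the first symbol was 0), after reading 0 we have: the first symbol was 0 → q1
  δ(q1, 1): in q1 (the first symbol was 0), after reading 1 we have: the first symbol was 0 → q1
  δ(q2, 0): in q2 (the first symbol was 1 (trap state)), after reading 0 we have: the first symbol was 1 (trap state) → q2
  δ(q2, 1): in q2 (the first symbol was 1 (trap state)), after reading 1 we have: the first symbol was 1 (trap state) → q2
A string is accepted iff it ends in {q1}, i.e. the first symbol was 0.
Language: All binary strings starting with 0

Final answer: All binary strings starting with 0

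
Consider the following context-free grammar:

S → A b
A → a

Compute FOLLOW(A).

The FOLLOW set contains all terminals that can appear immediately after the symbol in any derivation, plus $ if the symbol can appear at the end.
A occurs only in S → A b, where it is immediately followed by the terminal b. So FOLLOW(A) = {b}.

Final answer: {b}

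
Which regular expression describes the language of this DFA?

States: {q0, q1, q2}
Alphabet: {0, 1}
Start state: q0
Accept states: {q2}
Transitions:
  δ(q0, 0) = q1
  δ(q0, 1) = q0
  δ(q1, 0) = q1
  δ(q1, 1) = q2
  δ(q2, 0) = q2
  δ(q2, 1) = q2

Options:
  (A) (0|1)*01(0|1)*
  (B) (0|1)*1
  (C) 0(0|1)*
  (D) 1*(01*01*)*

Testing sample strings against the DFA:
  '1001' -> accepted
  '001' -> accepted
  '011' -> accepted
  '01' -> accepted
Checking each option for a counterexample:
  (A) (0|1)*01(0|1)*: agrees with the DFA on all strings of length ≤ 4
  (B) (0|1)*1: '1' is rejected by the DFA but matches the regex → eliminated
  (C) 0(0|1)*: '0' is rejected by the DFA but matches the regex → eliminated
  (D) 1*(01*01*)*: ε is rejected by the DFA but matches the regex → eliminated
Only (A) (0|1)*01(0|1)* is consistent with the DFA.

Final answer: (A) (0|1)*01(0|1)*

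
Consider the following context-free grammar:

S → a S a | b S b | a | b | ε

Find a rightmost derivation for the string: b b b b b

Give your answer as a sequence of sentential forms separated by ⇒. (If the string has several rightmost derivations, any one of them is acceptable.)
Start with S.
Step 1: the rightmost non-terminal is S; apply S → b S b:  b S b
Step 2: the rightmost non-terminal is S; apply S → b S b:  b b S b b
Step 3: the rightmost non-terminal is S; apply S → b:  b b b b b

Final answer: S ⇒ b S b ⇒ b b S b b ⇒ b b b b b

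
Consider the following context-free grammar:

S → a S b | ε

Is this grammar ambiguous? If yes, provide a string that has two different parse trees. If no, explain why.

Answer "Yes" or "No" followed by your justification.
At every step exactly one production applies: if the remaining string to generate is non-empty it starts with a and ends with b, forcing S → a S b; if it is empty, S → ε is forced. Hence each string a^n b^n has exactly one derivation (S → a S b applied n times, then S → ε) and one parse tree.

Final answer: No - the grammar is unambiguous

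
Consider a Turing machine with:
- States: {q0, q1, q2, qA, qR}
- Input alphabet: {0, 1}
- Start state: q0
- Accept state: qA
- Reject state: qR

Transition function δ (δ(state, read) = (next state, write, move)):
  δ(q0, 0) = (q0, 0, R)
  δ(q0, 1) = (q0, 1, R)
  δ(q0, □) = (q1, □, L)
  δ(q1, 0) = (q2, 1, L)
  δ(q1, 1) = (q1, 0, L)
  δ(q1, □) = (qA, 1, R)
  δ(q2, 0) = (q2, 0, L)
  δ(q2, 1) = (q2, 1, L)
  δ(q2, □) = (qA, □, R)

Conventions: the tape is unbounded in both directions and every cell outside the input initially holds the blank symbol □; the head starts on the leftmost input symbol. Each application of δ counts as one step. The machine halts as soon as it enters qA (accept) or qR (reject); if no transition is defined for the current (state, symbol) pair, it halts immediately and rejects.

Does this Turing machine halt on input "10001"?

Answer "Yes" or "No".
Step 0: [q0]10001 (head at position 0)
Step 1: δ(q0, 1) = (q0, 1, R)  ⊢  1[q0]0001 (head at position 1)
Step 2: δ(q0, 0) = (q0, 0, R)  ⊢  10[q0]001 (head at position 2)
Step 3: δ(q0, 0) = (q0, 0, R)  ⊢  100[q0]01 (head at position 3)
Step 4: δ(q0, 0) = (q0, 0, R)  ⊢  1000[q0]1 (head at position 4)
Step 5: δ(q0, 1) = (q0, 1, R)  ⊢  10001[q0]□ (head at position 5)
Step 6: δ(q0, □) = (q1, □, L)  ⊢  1000[q1]1□ (head at position 4)
Step 7: δ(q1, 1) = (q1, 0, L)  ⊢  100[q1]00□ (head at position 3)
Step 8: δ(q1, 0) = (q2, 1, L)  ⊢  10[q2]010□ (head at position 2)
Step 9: δ(q2, 0) = (q2, 0, L)  ⊢  1[q2]0010□ (head at position 1)
Step 10: δ(q2, 0) = (q2, 0, L)  ⊢  [q2]10010□ (head at position 0)
Step 11: δ(q2, 1) = (q2, 1, L)  ⊢  [q2]□10010□ (head at position -1)
Step 12: δ(q2, □) = (qA, □, R)  ⊢  □[qA]10010□ (head at position 0)
The machine is in qA, so it halts and accepts.
It halts after 12 steps.

Final answer: Yes - halts after 12 steps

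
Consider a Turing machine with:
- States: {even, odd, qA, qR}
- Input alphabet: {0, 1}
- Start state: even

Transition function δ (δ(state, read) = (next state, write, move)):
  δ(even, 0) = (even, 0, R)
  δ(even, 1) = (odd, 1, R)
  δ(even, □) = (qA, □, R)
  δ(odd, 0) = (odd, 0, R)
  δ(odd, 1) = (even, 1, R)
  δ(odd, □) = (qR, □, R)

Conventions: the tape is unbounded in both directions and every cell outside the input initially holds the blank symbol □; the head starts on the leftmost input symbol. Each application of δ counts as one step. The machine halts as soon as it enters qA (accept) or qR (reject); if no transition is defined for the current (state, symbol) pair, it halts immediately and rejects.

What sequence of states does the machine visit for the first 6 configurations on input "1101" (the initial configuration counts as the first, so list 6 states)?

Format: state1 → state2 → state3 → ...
Step 0: [even]1101 (head at position 0)
Step 1: δ(even, 1) = (odd, 1, R)  ⊢  1[odd]101 (head at position 1)
Step 2: δ(odd, 1) = (even, 1, R)  ⊢  11[even]01 (head at position 2)
Step 3: δ(even, 0) = (even, 0, R)  ⊢  110[even]1 (head at position 3)
Step 4: δ(even, 1) = (odd, 1, R)  ⊢  1101[odd]□ (head at position 4)
Step 5: δ(odd, □) = (qR, □, R)  ⊢  1101□[qR]□ (head at position 5)
Reading off the states of these 6 configurations: even → odd → even → even → odd → qR

Final answer: even → odd → even → even → odd → qR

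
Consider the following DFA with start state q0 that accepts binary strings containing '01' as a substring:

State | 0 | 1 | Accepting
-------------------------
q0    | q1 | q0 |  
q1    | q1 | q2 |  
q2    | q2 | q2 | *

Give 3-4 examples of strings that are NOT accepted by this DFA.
Any strings that end in a non-accepting state work; for example:
"1": q0 → q0; q0 is not accepting → rejected
"110": q0 → q0 → q0 → q1; q1 is not accepting → rejected
"111": q0 → q0 → q0 → q0; q0 is not accepting → rejected
"0000": q0 → q1 → q1 → q1 → q1; q1 is not accepting → rejected

Final answer: "1", "110", "111", "0000"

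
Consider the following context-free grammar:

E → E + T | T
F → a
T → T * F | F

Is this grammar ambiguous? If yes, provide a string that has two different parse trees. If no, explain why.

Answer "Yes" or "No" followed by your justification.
This is the standard stratified expression grammar: '+' is introduced only by the left-recursive rule E → E + T and '*' only by the left-recursive rule T → T * F, with F → a. For any string, the last '+' must be the one produced at the root E (everything after it is a T containing no '+'), and likewise within each T the last '*' is produced at its root. This fixes the parse tree uniquely (left-associative, '*' binding tighter than '+'), so every string has exactly one parse tree.

Final answer: No - the grammar is unambiguous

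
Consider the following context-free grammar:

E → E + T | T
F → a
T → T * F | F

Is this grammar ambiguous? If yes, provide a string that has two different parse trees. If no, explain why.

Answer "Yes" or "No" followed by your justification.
This is the standard stratified expression grammar: '+' is introduced only by the left-recursive rule E → E + T and '*' only by the left-recursive rule T → T * F, with F → a. For any string, the last '+' must be the one produced at the root E (everything after it is a T containing no '+'), and likewise within each T the last '*' is produced at its root. This fixes the parse tree uniquely (left-associative, '*' binding tighter than '+'), so every string has exactly one parse tree.

Final answer: No - the grammar is unambiguous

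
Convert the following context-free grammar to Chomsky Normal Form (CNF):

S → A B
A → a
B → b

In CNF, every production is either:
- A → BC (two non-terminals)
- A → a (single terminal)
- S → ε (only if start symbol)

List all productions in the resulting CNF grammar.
The grammar has no ε-productions or unit productions to eliminate.
S → A B is already in CNF (two non-terminals) – keep it.
A → a is already in CNF (single terminal) – keep it.
B → b is already in CNF (single terminal) – keep it.
Resulting CNF grammar (3 productions): A → a; B → b; S → A B

Final answer: A → a; B → b; S → A B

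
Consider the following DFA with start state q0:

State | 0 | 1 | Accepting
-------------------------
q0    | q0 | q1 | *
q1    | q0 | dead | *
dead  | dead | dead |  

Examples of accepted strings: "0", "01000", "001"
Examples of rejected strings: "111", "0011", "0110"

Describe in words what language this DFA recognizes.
binary strings with no two consecutive 1s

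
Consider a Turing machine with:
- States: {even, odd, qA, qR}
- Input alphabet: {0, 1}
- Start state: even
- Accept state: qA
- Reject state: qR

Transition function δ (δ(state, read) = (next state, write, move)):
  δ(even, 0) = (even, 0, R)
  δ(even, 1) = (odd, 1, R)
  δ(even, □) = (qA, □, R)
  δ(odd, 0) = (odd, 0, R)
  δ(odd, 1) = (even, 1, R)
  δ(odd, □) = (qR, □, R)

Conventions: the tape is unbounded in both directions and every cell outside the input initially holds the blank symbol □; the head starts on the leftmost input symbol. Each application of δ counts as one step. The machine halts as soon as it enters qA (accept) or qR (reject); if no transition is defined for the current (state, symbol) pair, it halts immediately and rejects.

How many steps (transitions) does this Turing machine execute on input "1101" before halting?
Step 0: [even]1101 (head at position 0)
Step 1: δ(even, 1) = (odd, 1, R)  ⊢  1[odd]101 (head at position 1)
Step 2: δ(odd, 1) = (even, 1, R)  ⊢  11[even]01 (head at position 2)
Step 3: δ(even, 0) = (even, 0, R)  ⊢  110[even]1 (head at position 3)
Step 4: δ(even, 1) = (odd, 1, R)  ⊢  1101[odd]□ (head at position 4)
Step 5: δ(odd, □) = (qR, □, R)  ⊢  1101□[qR]□ (head at position 5)
The machine is in qR, so it halts and rejects.
Number of transitions executed: 5.

Final answer: 5 steps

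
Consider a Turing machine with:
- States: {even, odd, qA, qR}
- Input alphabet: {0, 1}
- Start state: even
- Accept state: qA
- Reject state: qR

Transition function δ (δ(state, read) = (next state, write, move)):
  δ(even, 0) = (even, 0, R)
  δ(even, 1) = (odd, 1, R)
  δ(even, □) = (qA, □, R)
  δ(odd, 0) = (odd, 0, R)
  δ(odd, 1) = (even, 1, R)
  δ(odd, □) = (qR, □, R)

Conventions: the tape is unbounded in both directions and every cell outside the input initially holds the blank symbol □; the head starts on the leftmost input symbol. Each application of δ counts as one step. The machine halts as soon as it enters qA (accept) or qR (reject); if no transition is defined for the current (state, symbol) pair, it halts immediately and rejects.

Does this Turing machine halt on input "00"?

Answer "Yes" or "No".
Step 0: [even]00 (head at position 0)
Step 1: δ(even, 0) = (even, 0, R)  ⊢  0[even]0 (head at position 1)
Step 2: δ(even, 0) = (even, 0, R)  ⊢  00[even]□ (head at position 2)
Step 3: δ(even, □) = (qA, □, R)  ⊢  00□[qA]□ (head at position 3)
The machine is in qA, so it halts and accepts.
It halts after 3 steps.

Final answer: Yes - halts after 3 steps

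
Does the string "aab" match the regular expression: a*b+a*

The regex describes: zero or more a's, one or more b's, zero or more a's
Yes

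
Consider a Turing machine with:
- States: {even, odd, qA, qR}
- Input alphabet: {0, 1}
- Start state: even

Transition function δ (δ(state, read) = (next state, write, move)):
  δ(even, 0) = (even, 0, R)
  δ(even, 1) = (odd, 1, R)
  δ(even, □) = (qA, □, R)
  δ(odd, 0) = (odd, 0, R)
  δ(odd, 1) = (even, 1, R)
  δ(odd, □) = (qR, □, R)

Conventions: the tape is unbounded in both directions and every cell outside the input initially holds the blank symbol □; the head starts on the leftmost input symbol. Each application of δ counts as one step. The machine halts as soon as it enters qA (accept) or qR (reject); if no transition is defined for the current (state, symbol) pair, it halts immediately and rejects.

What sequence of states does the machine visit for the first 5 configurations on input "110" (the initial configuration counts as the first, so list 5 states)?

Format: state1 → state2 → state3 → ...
Step 0: [even]110 (head at position 0)
Step 1: δ(even, 1) = (odd, 1, R)  ⊢  1[odd]10 (head at position 1)
Step 2: δ(odd, 1) = (even, 1, R)  ⊢  11[even]0 (head at position 2)
Step 3: δ(even, 0) = (even, 0, R)  ⊢  110[even]□ (head at position 3)
Step 4: δ(even, □) = (qA, □, R)  ⊢  110□[qA]□ (head at position 4)
Reading off the states of these 5 configurations: even → odd → even → even → qA

Final answer: even → odd → even → even → qA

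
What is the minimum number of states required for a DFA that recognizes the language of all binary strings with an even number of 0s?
Language: binary strings with an even number of 0s
Lower bound (Myhill–Nerode): the prefixes ε, 0 are pairwise distinguishable:
  ε vs 0: suffix ε distinguishes them (ε has zero 0s (accepted), 0 has one 0 (rejected))
So any DFA needs at least 2 states.
Upper bound: a DFA with 2 states exists (one state per class above).
Minimum states: 2

Final answer: 2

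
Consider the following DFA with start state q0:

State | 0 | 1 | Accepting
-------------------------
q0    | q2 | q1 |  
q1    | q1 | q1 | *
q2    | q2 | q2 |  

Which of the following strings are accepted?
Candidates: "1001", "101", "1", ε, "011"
"1001": q0 → q1 → q1 → q1 → q1; q1 is accepting → accepted
"101": q0 → q1 → q1 → q1; q1 is accepting → accepted
"1": q0 → q1; q1 is accepting → accepted
ε: q0; q0 is not accepting → rejected
"011": q0 → q2 → q2 → q2; q2 is not accepting → rejected

Final answer: "1001", "101", "1"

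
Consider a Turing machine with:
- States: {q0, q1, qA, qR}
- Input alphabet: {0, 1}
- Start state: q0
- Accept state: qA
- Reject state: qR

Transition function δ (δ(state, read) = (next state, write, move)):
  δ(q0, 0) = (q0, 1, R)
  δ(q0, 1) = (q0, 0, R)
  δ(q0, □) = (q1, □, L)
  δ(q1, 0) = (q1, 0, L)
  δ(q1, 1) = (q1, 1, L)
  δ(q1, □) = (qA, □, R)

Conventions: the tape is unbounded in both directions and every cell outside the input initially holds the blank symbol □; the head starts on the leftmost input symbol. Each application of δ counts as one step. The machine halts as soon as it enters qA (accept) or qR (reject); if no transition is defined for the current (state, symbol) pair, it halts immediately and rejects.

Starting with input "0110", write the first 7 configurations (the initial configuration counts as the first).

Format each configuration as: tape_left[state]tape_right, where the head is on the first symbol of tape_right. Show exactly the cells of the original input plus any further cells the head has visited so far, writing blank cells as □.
Step 0: [q0]0110 (head at position 0)
Step 1: δ(q0, 0) = (q0, 1, R)  ⊢  1[q0]110 (head at position 1)
Step 2: δ(q0, 1) = (q0, 0, R)  ⊢  10[q0]10 (head at position 2)
Step 3: δ(q0, 1) = (q0, 0, R)  ⊢  100[q0]0 (head at position 3)
Step 4: δ(q0, 0) = (q0, 1, R)  ⊢  1001[q0]□ (head at position 4)
Step 5: δ(q0, □) = (q1, □, L)  ⊢  100[q1]1□ (head at position 3)
Step 6: δ(q1, 1) = (q1, 1, L)  ⊢  10[q1]01□ (head at position 2)

Final answer: [q0]0110 ⊢ 1[q0]110 ⊢ 10[q0]10 ⊢ 100[q0]0 ⊢ 1001[q0]□ ⊢ 100[q1]1□ ⊢ 10[q1]01□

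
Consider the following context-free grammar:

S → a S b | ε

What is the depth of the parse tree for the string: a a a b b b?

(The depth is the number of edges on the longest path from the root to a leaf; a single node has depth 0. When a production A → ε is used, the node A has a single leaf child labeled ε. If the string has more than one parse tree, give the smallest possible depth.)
The only parse tree applies S → a S b 3 times (once per matching a…b pair) and then S → ε.
The S nodes sit at depths 0, 1, …, 3; the innermost S (depth 3) has the single child ε at depth 4.
The terminal leaves a, b are at depths 1..3, so the longest root-to-leaf path is S → S → … → S → ε with 4 edges.
Depth = 4.

Final answer: 4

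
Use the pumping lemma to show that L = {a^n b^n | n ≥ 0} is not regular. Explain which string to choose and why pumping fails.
Language: L = {a^n b^n | n ≥ 0} (equal numbers of a's followed by b's)
Step 1: Assume for contradiction that L is regular, with pumping length p.
Step 2: Choose s = a^p b^p. Then s ∈ L (it has p a's followed by p b's) and |s| ≥ p.
Step 3: Consider any decomposition s = xyz with |xy| ≤ p and |y| > 0. Since |xy| ≤ p and the first p symbols of s are all a's, y = a^k for some k with 1 ≤ k ≤ p.
Step 4: Pumping up (i = 2): xy²z = a^(p+k) b^p, which has more a's than b's, so xy²z ∉ L.
This contradicts the pumping lemma, so L is not regular.

Final answer: Choose s = a^p b^p. Since |xy| ≤ p, y = a^k with k ≥ 1. Then xy²z = a^(p+k) b^p ∉ L.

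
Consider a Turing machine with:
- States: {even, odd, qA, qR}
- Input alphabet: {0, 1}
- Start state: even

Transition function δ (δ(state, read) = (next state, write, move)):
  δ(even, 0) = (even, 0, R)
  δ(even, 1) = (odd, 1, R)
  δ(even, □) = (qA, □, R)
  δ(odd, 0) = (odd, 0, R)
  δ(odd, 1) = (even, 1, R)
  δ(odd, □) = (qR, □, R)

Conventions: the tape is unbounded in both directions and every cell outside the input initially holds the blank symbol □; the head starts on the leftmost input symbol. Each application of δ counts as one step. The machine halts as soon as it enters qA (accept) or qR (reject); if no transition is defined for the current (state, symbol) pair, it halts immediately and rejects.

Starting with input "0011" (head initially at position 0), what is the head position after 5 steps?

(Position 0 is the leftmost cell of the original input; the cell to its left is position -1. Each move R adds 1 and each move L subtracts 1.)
Step 0: [even]0011 (head at position 0)
Step 1: δ(even, 0) = (even, 0, R)  ⊢  0[even]011 (head at position 1)
Step 2: δ(even, 0) = (even, 0, R)  ⊢  00[even]11 (head at position 2)
Step 3: δ(even, 1) = (odd, 1, R)  ⊢  001[odd]1 (head at position 3)
Step 4: δ(odd, 1) = (even, 1, R)  ⊢  0011[even]□ (head at position 4)
Step 5: δ(even, □) = (qA, □, R)  ⊢  0011□[qA]□ (head at position 5)
Head position after 5 steps: 5

Final answer: Position 5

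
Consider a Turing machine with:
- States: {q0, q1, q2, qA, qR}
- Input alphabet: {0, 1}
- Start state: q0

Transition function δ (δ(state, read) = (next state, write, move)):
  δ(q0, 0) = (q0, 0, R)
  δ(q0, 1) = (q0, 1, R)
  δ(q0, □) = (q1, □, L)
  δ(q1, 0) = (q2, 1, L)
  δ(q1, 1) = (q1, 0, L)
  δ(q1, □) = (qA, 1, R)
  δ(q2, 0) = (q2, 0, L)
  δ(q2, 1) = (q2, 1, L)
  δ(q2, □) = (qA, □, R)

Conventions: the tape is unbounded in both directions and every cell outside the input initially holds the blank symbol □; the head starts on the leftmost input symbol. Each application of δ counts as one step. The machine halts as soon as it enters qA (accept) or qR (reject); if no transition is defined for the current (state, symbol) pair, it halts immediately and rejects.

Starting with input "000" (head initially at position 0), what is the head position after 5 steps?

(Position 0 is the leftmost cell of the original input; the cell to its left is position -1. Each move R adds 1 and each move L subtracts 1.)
Step 0: [q0]000 (head at position 0)
Step 1: δ(q0, 0) = (q0, 0, R)  ⊢  0[q0]00 (head at position 1)
Step 2: δ(q0, 0) = (q0, 0, R)  ⊢  00[q0]0 (head at position 2)
Step 3: δ(q0, 0) = (q0, 0, R)  ⊢  000[q0]□ (head at position 3)
Step 4: δ(q0, □) = (q1, □, L)  ⊢  00[q1]0□ (head at position 2)
Step 5: δ(q1, 0) = (q2, 1, L)  ⊢  0[q2]01□ (head at position 1)
Head position after 5 steps: 1

Final answer: Position 1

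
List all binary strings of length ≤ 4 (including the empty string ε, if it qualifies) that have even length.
Checking every binary string of length 0 to 4:
  Length 0: accepted: ε | rejected: (none)
  Length 1: accepted: (none) | rejected: 0, 1
  Length 2: accepted: 00, 01, 10, 11 | rejected: (none)
  Length 3: accepted: (none) | rejected: 000, 001, 010, 011, 100, 101, 110, 111
  Length 4: accepted: 0000, 0001, 0010, 0011, 0100, 0101, 0110, 0111, 1000, 1001, 1010, 1011, 1100, 1101, 1110, 1111 | rejected: (none)
Total: 21 string(s).

Final answer: ε, 00, 01, 10, 11, 0000, 0001, 0010, 0011, 0100, 0101, 0110, 0111, 1000, 1001, 1010, 1011, 1100, 1101, 1110, 1111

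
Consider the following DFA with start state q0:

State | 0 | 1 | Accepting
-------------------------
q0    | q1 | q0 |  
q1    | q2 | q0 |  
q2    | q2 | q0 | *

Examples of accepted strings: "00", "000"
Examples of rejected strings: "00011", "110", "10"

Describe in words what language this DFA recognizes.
binary strings ending with '00'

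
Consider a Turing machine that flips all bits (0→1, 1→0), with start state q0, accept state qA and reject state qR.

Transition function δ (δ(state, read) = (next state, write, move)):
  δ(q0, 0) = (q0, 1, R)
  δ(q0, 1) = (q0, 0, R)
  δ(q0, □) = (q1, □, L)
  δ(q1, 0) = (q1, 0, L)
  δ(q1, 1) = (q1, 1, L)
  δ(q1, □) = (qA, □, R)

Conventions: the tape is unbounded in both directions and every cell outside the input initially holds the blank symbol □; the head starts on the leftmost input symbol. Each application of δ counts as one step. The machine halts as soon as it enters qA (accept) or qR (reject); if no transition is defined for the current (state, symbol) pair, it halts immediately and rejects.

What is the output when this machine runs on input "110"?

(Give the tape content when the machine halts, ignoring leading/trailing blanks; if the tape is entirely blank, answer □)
Step 0: [q0]110 (head at position 0)
Step 1: δ(q0, 1) = (q0, 0, R)  ⊢  0[q0]10 (head at position 1)
Step 2: δ(q0, 1) = (q0, 0, R)  ⊢  00[q0]0 (head at position 2)
Step 3: δ(q0, 0) = (q0, 1, R)  ⊢  001[q0]□ (head at position 3)
Step 4: δ(q0, □) = (q1, □, L)  ⊢  00[q1]1□ (head at position 2)
Step 5: δ(q1, 1) = (q1, 1, L)  ⊢  0[q1]01□ (head at position 1)
Step 6: δ(q1, 0) = (q1, 0, L)  ⊢  [q1]001□ (head at position 0)
Step 7: δ(q1, 0) = (q1, 0, L)  ⊢  [q1]□001□ (head at position -1)
Step 8: δ(q1, □) = (qA, □, R)  ⊢  □[qA]001□ (head at position 0)
The machine is in qA, so it halts and accepts.
Tape content when halted (ignoring surrounding blanks): 001

Final answer: Output: 001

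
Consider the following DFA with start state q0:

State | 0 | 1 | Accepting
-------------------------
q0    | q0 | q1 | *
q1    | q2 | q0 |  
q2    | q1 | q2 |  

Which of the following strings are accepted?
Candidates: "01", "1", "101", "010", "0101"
"01": q0 → q0 → q1; q1 is not accepting → rejected
"1": q0 → q1; q1 is not accepting → rejected
"101": q0 → q1 → q2 → q2; q2 is not accepting → rejected
"010": q0 → q0 → q1 → q2; q2 is not accepting → rejected
"0101": q0 → q0 → q1 → q2 → q2; q2 is not accepting → rejected

Final answer: None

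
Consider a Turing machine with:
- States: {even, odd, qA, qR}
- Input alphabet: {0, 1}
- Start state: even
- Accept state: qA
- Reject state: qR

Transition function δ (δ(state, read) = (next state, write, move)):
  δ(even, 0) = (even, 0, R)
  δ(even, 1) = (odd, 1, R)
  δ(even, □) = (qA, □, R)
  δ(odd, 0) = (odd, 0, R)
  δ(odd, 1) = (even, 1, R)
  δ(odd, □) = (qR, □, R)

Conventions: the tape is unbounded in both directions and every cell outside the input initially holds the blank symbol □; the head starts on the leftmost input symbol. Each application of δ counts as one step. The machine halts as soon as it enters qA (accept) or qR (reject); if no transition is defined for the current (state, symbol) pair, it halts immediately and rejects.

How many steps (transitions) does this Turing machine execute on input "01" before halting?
Step 0: [even]01 (head at position 0)
Step 1: δ(even, 0) = (even, 0, R)  ⊢  0[even]1 (head at position 1)
Step 2: δ(even, 1) = (odd, 1, R)  ⊢  01[odd]□ (head at position 2)
Step 3: δ(odd, □) = (qR, □, R)  ⊢  01□[qR]□ (head at position 3)
The machine is in qR, so it halts and rejects.
Number of transitions executed: 3.

Final answer: 3 steps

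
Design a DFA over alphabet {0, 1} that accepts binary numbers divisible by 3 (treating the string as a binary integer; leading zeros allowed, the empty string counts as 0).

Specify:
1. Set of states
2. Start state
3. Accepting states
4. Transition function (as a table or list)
One valid DFA (any DFA recognizing the same language is acceptable):
States: {q0, q1, q2}
Start: q0
Accepting: {q0}
Transitions (accepting states marked with *):
State | 0 | 1 | Accepting
-------------------------
q0    | q0 | q1 | *
q1    | q2 | q0 |  
q2    | q1 | q2 |  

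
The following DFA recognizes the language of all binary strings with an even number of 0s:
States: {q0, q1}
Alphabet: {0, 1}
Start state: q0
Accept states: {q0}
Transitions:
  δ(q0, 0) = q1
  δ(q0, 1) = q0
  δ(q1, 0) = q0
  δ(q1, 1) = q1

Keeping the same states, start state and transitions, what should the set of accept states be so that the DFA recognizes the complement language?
The DFA is complete (every state has a transition on every symbol), so the complement
is recognized by the same DFA with accepting and non-accepting states swapped.
Original accept states: {q0}
Complement accept states = All states - Original accept states
= {q0, q1} - {q0}
= {q1}
Complement language: strings with an ODD number of 0s

Final answer: {q1}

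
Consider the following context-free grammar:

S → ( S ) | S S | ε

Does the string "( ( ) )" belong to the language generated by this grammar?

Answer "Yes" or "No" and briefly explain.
A derivation exists: S ⇒ ( S ) ⇒ ( ( S ) ) ⇒ ( ( ) ) (using S → ( S ) twice, then S → ε).

Final answer: Yes - a valid derivation exists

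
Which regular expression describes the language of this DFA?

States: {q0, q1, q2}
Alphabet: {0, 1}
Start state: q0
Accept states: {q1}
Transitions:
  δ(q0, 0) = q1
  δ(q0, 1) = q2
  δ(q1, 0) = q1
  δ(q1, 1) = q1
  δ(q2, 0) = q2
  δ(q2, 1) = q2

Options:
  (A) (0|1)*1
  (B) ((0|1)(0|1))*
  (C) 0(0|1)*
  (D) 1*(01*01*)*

Testing sample strings against the DFA:
  '1011' -> rejected
  '10' -> rejected
  '10110' -> rejected
  '01110' -> accepted
Checking each option for a counterexample:
  (A) (0|1)*1: '0' is accepted by the DFA but does not match the regex → eliminated
  (B) ((0|1)(0|1))*: ε is rejected by the DFA but matches the regex → eliminated
  (C) 0(0|1)*: agrees with the DFA on all strings of length ≤ 4
  (D) 1*(01*01*)*: ε is rejected by the DFA but matches the regex → eliminated
Only (C) 0(0|1)* is consistent with the DFA.

Final answer: (C) 0(0|1)*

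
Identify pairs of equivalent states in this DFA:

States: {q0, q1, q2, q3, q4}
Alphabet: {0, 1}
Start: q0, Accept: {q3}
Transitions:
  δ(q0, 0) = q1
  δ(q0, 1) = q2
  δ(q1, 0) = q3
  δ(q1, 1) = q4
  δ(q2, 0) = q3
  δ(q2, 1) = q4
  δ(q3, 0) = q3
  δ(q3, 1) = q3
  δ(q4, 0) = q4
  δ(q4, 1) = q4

Using the table-filling algorithm:
Round 0 – mark pairs where exactly one state is accepting: (q0,q3), (q1,q3), (q2,q3), (q3,q4)
Round 1 – newly marked: (q0,q1) [on 0: q1 vs q3, already marked]; (q0,q2) [on 0: q1 vs q3, already marked]; (q1,q4) [on 0: q3 vs q4, already marked]; (q2,q4) [on 0: q3 vs q4, already marked]
Round 2 – newly marked: (q0,q4) [on 0: q1 vs q4, already marked]
No further pairs can be marked.
(q1, q2) unmarked: δ(q1,0)=q3, δ(q2,0)=q3; δ(q1,1)=q4, δ(q2,1)=q4 → equivalent
Equivalent pairs: (q1, q2)

Final answer: Equivalent pairs: (q1, q2)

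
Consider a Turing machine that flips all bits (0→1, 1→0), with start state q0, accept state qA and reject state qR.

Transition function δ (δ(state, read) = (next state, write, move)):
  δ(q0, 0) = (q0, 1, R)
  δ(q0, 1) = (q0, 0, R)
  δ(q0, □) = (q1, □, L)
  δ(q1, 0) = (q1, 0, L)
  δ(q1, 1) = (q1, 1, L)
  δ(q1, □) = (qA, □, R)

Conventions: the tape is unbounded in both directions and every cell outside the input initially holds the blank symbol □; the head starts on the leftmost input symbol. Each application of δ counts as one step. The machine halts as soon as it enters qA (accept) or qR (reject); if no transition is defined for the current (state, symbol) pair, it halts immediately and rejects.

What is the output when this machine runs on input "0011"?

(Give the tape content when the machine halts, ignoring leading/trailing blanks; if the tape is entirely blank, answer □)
Step 0: [q0]0011 (head at position 0)
Step 1: δ(q0, 0) = (q0, 1, R)  ⊢  1[q0]011 (head at position 1)
Step 2: δ(q0, 0) = (q0, 1, R)  ⊢  11[q0]11 (head at position 2)
Step 3: δ(q0, 1) = (q0, 0, R)  ⊢  110[q0]1 (head at position 3)
Step 4: δ(q0, 1) = (q0, 0, R)  ⊢  1100[q0]□ (head at position 4)
Step 5: δ(q0, □) = (q1, □, L)  ⊢  110[q1]0□ (head at position 3)
Step 6: δ(q1, 0) = (q1, 0, L)  ⊢  11[q1]00□ (head at position 2)
Step 7: δ(q1, 0) = (q1, 0, L)  ⊢  1[q1]100□ (head at position 1)
Step 8: δ(q1, 1) = (q1, 1, L)  ⊢  [q1]1100□ (head at position 0)
Step 9: δ(q1, 1) = (q1, 1, L)  ⊢  [q1]□1100□ (head at position -1)
Step 10: δ(q1, □) = (qA, □, R)  ⊢  □[qA]1100□ (head at position 0)
The machine is in qA, so it halts and accepts.
Tape content when halted (ignoring surrounding blanks): 1100

Final answer: Output: 1100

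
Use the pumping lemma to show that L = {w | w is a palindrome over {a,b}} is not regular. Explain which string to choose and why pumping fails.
Language: L = {w | w is a palindrome over {a,b}} (strings that read the same forwards and backwards)
Step 1: Assume for contradiction that L is regular, with pumping length p.
Step 2: Choose s = a^p b a^p. Then s ∈ L (it reads the same forwards and backwards) and |s| ≥ p.
Step 3: Consider any decomposition s = xyz with |xy| ≤ p and |y| > 0. Since |xy| ≤ p and the first p symbols of s are all a's, y = a^k for some k with 1 ≤ k ≤ p.
Step 4: Pumping up (i = 2): xy²z = a^(p+k) b a^p. Its reverse is a^p b a^(p+k) ≠ a^(p+k) b a^p (the single b is no longer in the middle), so xy²z is not a palindrome and xy²z ∉ L.
This contradicts the pumping lemma, so L is not regular.

Final answer: Choose s = a^p b a^p. Since |xy| ≤ p, y = a^k with k ≥ 1. Then xy²z = a^(p+k) b a^p is not a palindrome, so ∉ L.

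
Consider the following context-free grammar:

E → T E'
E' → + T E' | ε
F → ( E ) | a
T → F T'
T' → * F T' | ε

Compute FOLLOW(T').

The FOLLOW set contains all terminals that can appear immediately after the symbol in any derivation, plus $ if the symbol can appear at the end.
Useful FIRST sets: FIRST(E') = {+, ε}, FIRST(T') = {*, ε} (both E' and T' are nullable).
FOLLOW(E): E is the start symbol → $; E appears in F → ( E ) followed by ')' → FOLLOW(E) = {), $}.
FOLLOW(E'): E' appears at the right end of E → T E' and of E' → + T E', so FOLLOW(E') ⊇ FOLLOW(E) (the second occurrence adds nothing new). FOLLOW(E') = {), $}.
FOLLOW(T): in E → T E' and E' → + T E', T is followed by E': add FIRST(E') minus ε = {+}; since E' is nullable, also add FOLLOW(E) and FOLLOW(E') = {), $}. FOLLOW(T) = {+, ), $}.
FOLLOW(T'): T' appears at the right end of T → F T' and of T' → * F T', so FOLLOW(T') = FOLLOW(T) = {+, ), $}.

Final answer: {$, ), +}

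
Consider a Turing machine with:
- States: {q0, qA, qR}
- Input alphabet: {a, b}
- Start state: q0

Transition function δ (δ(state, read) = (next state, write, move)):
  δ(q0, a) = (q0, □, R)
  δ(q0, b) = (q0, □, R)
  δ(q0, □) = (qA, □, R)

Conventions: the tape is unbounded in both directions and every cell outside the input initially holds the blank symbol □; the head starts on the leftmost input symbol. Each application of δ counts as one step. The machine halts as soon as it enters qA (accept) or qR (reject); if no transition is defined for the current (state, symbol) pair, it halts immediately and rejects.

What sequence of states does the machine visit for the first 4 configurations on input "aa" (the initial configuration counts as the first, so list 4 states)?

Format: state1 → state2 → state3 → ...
Step 0: [q0]aa (head at position 0)
Step 1: δ(q0, a) = (q0, □, R)  ⊢  □[q0]a (head at position 1)
Step 2: δ(q0, a) = (q0, □, R)  ⊢  □□[q0]□ (head at position 2)
Step 3: δ(q0, □) = (qA, □, R)  ⊢  □□□[qA]□ (head at position 3)
Reading off the states of these 4 configurations: q0 → q0 → q0 → qA

Final answer: q0 → q0 → q0 → qA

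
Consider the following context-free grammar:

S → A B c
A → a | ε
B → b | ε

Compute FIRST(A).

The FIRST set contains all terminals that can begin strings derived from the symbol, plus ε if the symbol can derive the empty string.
A → a contributes a; A → ε makes A nullable, contributing ε. FIRST(A) = {a, ε}.

Final answer: {a, ε}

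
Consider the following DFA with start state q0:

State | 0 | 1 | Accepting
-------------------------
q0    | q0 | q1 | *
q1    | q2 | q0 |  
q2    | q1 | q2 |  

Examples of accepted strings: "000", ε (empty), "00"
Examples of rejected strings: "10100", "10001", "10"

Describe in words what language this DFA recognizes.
binary numbers divisible by 3 (treating the string as a binary integer; leading zeros allowed, the empty string counts as 0)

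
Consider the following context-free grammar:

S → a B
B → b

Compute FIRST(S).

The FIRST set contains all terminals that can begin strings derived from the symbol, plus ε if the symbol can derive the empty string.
S has the single production S → a B, whose right-hand side begins with the terminal a. So FIRST(S) = {a}.

Final answer: {a}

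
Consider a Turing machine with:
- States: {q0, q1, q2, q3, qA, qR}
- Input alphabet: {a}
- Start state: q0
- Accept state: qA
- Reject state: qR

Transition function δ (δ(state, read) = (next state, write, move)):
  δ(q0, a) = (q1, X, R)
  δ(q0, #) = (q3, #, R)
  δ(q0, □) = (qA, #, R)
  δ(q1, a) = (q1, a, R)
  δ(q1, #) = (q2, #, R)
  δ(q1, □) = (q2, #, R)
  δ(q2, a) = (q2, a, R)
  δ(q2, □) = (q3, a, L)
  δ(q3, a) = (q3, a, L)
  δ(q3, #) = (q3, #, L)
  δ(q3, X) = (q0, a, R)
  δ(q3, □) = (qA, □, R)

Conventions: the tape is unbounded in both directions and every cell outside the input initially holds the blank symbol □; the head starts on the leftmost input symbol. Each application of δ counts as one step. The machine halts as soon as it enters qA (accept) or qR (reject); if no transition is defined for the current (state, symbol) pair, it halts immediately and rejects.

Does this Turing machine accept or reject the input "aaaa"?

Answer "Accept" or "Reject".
Trace (configuration after each step, as tape_left[state]tape_right with head position):
Step 0: [q0]aaaa (head at position 0)
Step 1: X[q1]aaa (head 1)
Step 2: Xa[q1]aa (head 2)
Step 3: Xaa[q1]a (head 3)
Step 4: Xaaa[q1]□ (head 4)
Step 5: Xaaa#[q2]□ (head 5)
Step 6: Xaaa[q3]#a (head 4)
Step 7: Xaa[q3]a#a (head 3)
Step 8: Xa[q3]aa#a (head 2)
Step 9: X[q3]aaa#a (head 1)
Step 10: [q3]Xaaa#a (head 0)
Step 11: a[q0]aaa#a (head 1)
Step 12: aX[q1]aa#a (head 2)
Step 13: aXa[q1]a#a (head 3)
Step 14: aXaa[q1]#a (head 4)
Step 15: aXaa#[q2]a (head 5)
Step 16: aXaa#a[q2]□ (head 6)
Step 17: aXaa#[q3]aa (head 5)
Step 18: aXaa[q3]#aa (head 4)
Step 19: aXa[q3]a#aa (head 3)
Step 20: aX[q3]aa#aa (head 2)
Step 21: a[q3]Xaa#aa (head 1)
Step 22: aa[q0]aa#aa (head 2)
Step 23: aaX[q1]a#aa (head 3)
Step 24: aaXa[q1]#aa (head 4)
Step 25: aaXa#[q2]aa (head 5)
Step 26: aaXa#a[q2]a (head 6)
Step 27: aaXa#aa[q2]□ (head 7)
Step 28: aaXa#a[q3]aa (head 6)
Step 29: aaXa#[q3]aaa (head 5)
Step 30: aaXa[q3]#aaa (head 4)
Step 31: aaX[q3]a#aaa (head 3)
Step 32: aa[q3]Xa#aaa (head 2)
Step 33: aaa[q0]a#aaa (head 3)
Step 34: aaaX[q1]#aaa (head 4)
Step 35: aaaX#[q2]aaa (head 5)
Step 36: aaaX#a[q2]aa (head 6)
Step 37: aaaX#aa[q2]a (head 7)
Step 38: aaaX#aaa[q2]□ (head 8)
Step 39: aaaX#aa[q3]aa (head 7)
Step 40: aaaX#a[q3]aaa (head 6)
Step 41: aaaX#[q3]aaaa (head 5)
Step 42: aaaX[q3]#aaaa (head 4)
Step 43: aaa[q3]X#aaaa (head 3)
Step 44: aaaa[q0]#aaaa (head 4)
Step 45: aaaa#[q3]aaaa (head 5)
Step 46: aaaa[q3]#aaaa (head 4)
Step 47: aaa[q3]a#aaaa (head 3)
Step 48: aa[q3]aa#aaaa (head 2)
Step 49: a[q3]aaa#aaaa (head 1)
Step 50: [q3]aaaa#aaaa (head 0)
Step 51: [q3]□aaaa#aaaa (head -1)
Step 52: □[qA]aaaa#aaaa (head 0)
The machine is in qA, so it halts and accepts.

Final answer: Accept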